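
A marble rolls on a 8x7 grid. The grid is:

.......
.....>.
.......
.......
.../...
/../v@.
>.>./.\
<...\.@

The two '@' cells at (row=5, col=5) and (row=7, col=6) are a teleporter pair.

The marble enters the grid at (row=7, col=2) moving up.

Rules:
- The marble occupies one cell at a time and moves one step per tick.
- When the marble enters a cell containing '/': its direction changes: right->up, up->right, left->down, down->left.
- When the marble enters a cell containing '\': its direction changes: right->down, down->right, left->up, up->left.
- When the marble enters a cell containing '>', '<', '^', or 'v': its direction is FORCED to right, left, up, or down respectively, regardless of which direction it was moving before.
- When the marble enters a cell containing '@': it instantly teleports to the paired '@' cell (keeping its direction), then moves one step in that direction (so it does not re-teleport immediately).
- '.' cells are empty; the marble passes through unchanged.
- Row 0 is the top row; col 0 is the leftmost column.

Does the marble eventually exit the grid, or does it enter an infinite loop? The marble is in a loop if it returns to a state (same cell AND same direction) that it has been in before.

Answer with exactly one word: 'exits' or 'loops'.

Step 1: enter (7,2), '.' pass, move up to (6,2)
Step 2: enter (6,2), '>' forces up->right, move right to (6,3)
Step 3: enter (6,3), '.' pass, move right to (6,4)
Step 4: enter (6,4), '/' deflects right->up, move up to (5,4)
Step 5: enter (5,4), 'v' forces up->down, move down to (6,4)
Step 6: enter (6,4), '/' deflects down->left, move left to (6,3)
Step 7: enter (6,3), '.' pass, move left to (6,2)
Step 8: enter (6,2), '>' forces left->right, move right to (6,3)
Step 9: at (6,3) dir=right — LOOP DETECTED (seen before)

Answer: loops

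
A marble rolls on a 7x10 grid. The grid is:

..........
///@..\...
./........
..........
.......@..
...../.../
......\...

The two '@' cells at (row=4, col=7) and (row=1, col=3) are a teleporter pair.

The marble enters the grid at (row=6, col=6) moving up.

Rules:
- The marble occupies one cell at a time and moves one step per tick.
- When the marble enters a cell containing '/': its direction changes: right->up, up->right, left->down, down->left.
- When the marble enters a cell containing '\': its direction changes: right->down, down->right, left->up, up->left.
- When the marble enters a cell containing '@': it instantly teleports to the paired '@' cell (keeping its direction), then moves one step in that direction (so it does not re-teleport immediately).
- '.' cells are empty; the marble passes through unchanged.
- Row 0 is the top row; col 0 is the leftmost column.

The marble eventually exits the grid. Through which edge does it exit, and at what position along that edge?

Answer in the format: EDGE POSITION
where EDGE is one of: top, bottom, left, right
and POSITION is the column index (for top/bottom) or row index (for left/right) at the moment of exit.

Answer: left 6

Derivation:
Step 1: enter (6,6), '\' deflects up->left, move left to (6,5)
Step 2: enter (6,5), '.' pass, move left to (6,4)
Step 3: enter (6,4), '.' pass, move left to (6,3)
Step 4: enter (6,3), '.' pass, move left to (6,2)
Step 5: enter (6,2), '.' pass, move left to (6,1)
Step 6: enter (6,1), '.' pass, move left to (6,0)
Step 7: enter (6,0), '.' pass, move left to (6,-1)
Step 8: at (6,-1) — EXIT via left edge, pos 6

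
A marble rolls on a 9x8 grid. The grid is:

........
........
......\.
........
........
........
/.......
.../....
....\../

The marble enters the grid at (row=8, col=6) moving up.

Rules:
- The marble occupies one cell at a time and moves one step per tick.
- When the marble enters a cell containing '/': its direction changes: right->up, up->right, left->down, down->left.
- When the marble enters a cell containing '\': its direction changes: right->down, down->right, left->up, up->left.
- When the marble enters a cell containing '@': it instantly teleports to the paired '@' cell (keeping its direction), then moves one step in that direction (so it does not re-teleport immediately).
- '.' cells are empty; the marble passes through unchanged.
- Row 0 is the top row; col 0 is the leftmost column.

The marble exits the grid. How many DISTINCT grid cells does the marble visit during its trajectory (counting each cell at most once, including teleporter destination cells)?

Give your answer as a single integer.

Step 1: enter (8,6), '.' pass, move up to (7,6)
Step 2: enter (7,6), '.' pass, move up to (6,6)
Step 3: enter (6,6), '.' pass, move up to (5,6)
Step 4: enter (5,6), '.' pass, move up to (4,6)
Step 5: enter (4,6), '.' pass, move up to (3,6)
Step 6: enter (3,6), '.' pass, move up to (2,6)
Step 7: enter (2,6), '\' deflects up->left, move left to (2,5)
Step 8: enter (2,5), '.' pass, move left to (2,4)
Step 9: enter (2,4), '.' pass, move left to (2,3)
Step 10: enter (2,3), '.' pass, move left to (2,2)
Step 11: enter (2,2), '.' pass, move left to (2,1)
Step 12: enter (2,1), '.' pass, move left to (2,0)
Step 13: enter (2,0), '.' pass, move left to (2,-1)
Step 14: at (2,-1) — EXIT via left edge, pos 2
Distinct cells visited: 13 (path length 13)

Answer: 13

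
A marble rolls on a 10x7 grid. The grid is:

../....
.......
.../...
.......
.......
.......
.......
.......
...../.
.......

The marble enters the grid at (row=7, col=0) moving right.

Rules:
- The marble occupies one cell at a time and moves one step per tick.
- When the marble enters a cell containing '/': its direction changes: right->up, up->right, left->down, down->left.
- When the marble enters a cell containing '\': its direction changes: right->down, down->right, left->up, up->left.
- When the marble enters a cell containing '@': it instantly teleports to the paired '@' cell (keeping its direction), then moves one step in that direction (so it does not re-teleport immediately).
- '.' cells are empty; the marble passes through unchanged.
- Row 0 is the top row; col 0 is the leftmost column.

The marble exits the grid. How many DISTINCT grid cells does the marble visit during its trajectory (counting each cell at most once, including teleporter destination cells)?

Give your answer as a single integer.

Step 1: enter (7,0), '.' pass, move right to (7,1)
Step 2: enter (7,1), '.' pass, move right to (7,2)
Step 3: enter (7,2), '.' pass, move right to (7,3)
Step 4: enter (7,3), '.' pass, move right to (7,4)
Step 5: enter (7,4), '.' pass, move right to (7,5)
Step 6: enter (7,5), '.' pass, move right to (7,6)
Step 7: enter (7,6), '.' pass, move right to (7,7)
Step 8: at (7,7) — EXIT via right edge, pos 7
Distinct cells visited: 7 (path length 7)

Answer: 7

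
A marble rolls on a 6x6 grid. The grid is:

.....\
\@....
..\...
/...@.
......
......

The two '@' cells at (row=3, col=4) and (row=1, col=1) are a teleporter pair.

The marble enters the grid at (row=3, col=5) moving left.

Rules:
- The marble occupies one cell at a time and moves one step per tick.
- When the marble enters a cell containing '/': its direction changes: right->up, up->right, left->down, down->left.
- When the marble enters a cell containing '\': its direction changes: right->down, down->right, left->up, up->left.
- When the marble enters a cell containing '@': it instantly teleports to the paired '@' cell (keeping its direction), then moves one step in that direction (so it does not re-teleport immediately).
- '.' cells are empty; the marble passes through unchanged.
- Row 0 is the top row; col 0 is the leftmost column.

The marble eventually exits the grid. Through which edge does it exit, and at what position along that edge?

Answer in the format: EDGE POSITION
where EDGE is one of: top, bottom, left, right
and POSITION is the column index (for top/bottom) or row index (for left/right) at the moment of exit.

Step 1: enter (3,5), '.' pass, move left to (3,4)
Step 2: enter (3,4), '@' teleport (3,4)->(1,1), also enter (1,1), move left to (1,0)
Step 3: enter (1,0), '\' deflects left->up, move up to (0,0)
Step 4: enter (0,0), '.' pass, move up to (-1,0)
Step 5: at (-1,0) — EXIT via top edge, pos 0

Answer: top 0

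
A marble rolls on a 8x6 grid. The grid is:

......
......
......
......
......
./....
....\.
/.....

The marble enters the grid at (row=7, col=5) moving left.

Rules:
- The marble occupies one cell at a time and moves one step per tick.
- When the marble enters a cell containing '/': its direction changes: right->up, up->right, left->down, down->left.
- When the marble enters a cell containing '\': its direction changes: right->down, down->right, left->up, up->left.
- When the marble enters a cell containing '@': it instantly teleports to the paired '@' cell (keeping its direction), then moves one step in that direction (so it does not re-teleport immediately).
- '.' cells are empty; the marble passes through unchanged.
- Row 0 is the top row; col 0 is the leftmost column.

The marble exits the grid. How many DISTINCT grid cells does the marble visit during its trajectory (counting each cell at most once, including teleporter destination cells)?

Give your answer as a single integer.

Answer: 6

Derivation:
Step 1: enter (7,5), '.' pass, move left to (7,4)
Step 2: enter (7,4), '.' pass, move left to (7,3)
Step 3: enter (7,3), '.' pass, move left to (7,2)
Step 4: enter (7,2), '.' pass, move left to (7,1)
Step 5: enter (7,1), '.' pass, move left to (7,0)
Step 6: enter (7,0), '/' deflects left->down, move down to (8,0)
Step 7: at (8,0) — EXIT via bottom edge, pos 0
Distinct cells visited: 6 (path length 6)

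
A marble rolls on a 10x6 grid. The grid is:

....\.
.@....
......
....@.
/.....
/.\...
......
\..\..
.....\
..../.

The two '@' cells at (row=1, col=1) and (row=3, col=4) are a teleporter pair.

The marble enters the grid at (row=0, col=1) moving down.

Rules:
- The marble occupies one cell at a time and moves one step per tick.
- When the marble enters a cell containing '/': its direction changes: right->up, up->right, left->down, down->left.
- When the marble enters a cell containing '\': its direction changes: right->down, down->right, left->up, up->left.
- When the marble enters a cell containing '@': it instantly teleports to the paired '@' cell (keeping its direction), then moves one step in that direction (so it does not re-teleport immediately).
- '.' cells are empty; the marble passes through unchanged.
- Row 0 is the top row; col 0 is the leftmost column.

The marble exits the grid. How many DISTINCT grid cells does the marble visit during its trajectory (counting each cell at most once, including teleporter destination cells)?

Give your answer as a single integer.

Answer: 13

Derivation:
Step 1: enter (0,1), '.' pass, move down to (1,1)
Step 2: enter (1,1), '@' teleport (1,1)->(3,4), also enter (3,4), move down to (4,4)
Step 3: enter (4,4), '.' pass, move down to (5,4)
Step 4: enter (5,4), '.' pass, move down to (6,4)
Step 5: enter (6,4), '.' pass, move down to (7,4)
Step 6: enter (7,4), '.' pass, move down to (8,4)
Step 7: enter (8,4), '.' pass, move down to (9,4)
Step 8: enter (9,4), '/' deflects down->left, move left to (9,3)
Step 9: enter (9,3), '.' pass, move left to (9,2)
Step 10: enter (9,2), '.' pass, move left to (9,1)
Step 11: enter (9,1), '.' pass, move left to (9,0)
Step 12: enter (9,0), '.' pass, move left to (9,-1)
Step 13: at (9,-1) — EXIT via left edge, pos 9
Distinct cells visited: 13 (path length 13)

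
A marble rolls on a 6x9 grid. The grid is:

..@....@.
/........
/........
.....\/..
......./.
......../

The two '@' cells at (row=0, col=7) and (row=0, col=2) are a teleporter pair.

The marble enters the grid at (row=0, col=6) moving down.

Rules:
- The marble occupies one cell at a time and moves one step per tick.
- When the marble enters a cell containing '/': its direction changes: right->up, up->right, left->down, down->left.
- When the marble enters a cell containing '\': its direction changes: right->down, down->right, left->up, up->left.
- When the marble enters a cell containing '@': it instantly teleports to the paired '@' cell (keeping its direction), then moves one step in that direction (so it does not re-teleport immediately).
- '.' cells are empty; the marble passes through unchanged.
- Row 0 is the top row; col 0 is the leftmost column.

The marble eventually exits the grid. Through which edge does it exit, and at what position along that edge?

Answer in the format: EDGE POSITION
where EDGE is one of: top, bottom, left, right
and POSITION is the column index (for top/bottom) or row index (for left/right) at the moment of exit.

Step 1: enter (0,6), '.' pass, move down to (1,6)
Step 2: enter (1,6), '.' pass, move down to (2,6)
Step 3: enter (2,6), '.' pass, move down to (3,6)
Step 4: enter (3,6), '/' deflects down->left, move left to (3,5)
Step 5: enter (3,5), '\' deflects left->up, move up to (2,5)
Step 6: enter (2,5), '.' pass, move up to (1,5)
Step 7: enter (1,5), '.' pass, move up to (0,5)
Step 8: enter (0,5), '.' pass, move up to (-1,5)
Step 9: at (-1,5) — EXIT via top edge, pos 5

Answer: top 5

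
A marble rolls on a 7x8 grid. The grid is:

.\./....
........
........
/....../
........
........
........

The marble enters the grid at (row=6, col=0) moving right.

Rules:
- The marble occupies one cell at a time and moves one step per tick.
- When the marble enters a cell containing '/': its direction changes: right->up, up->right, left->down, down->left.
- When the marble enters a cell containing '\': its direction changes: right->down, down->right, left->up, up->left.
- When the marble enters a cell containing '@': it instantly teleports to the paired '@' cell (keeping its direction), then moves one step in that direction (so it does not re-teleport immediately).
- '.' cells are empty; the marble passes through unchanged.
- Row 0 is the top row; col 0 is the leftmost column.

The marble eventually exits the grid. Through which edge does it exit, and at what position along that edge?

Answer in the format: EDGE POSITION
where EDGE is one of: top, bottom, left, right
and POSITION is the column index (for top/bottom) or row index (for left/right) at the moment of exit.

Answer: right 6

Derivation:
Step 1: enter (6,0), '.' pass, move right to (6,1)
Step 2: enter (6,1), '.' pass, move right to (6,2)
Step 3: enter (6,2), '.' pass, move right to (6,3)
Step 4: enter (6,3), '.' pass, move right to (6,4)
Step 5: enter (6,4), '.' pass, move right to (6,5)
Step 6: enter (6,5), '.' pass, move right to (6,6)
Step 7: enter (6,6), '.' pass, move right to (6,7)
Step 8: enter (6,7), '.' pass, move right to (6,8)
Step 9: at (6,8) — EXIT via right edge, pos 6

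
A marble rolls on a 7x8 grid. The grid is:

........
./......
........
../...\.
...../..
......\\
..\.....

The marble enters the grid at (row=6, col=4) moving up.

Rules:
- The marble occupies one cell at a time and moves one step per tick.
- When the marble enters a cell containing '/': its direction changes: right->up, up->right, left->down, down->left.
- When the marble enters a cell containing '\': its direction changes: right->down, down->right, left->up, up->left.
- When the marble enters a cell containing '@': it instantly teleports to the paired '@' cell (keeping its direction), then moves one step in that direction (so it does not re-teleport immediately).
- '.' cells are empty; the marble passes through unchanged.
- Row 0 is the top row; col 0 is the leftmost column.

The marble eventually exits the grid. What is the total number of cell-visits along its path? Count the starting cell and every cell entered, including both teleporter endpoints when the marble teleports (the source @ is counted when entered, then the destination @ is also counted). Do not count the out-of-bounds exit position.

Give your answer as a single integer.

Step 1: enter (6,4), '.' pass, move up to (5,4)
Step 2: enter (5,4), '.' pass, move up to (4,4)
Step 3: enter (4,4), '.' pass, move up to (3,4)
Step 4: enter (3,4), '.' pass, move up to (2,4)
Step 5: enter (2,4), '.' pass, move up to (1,4)
Step 6: enter (1,4), '.' pass, move up to (0,4)
Step 7: enter (0,4), '.' pass, move up to (-1,4)
Step 8: at (-1,4) — EXIT via top edge, pos 4
Path length (cell visits): 7

Answer: 7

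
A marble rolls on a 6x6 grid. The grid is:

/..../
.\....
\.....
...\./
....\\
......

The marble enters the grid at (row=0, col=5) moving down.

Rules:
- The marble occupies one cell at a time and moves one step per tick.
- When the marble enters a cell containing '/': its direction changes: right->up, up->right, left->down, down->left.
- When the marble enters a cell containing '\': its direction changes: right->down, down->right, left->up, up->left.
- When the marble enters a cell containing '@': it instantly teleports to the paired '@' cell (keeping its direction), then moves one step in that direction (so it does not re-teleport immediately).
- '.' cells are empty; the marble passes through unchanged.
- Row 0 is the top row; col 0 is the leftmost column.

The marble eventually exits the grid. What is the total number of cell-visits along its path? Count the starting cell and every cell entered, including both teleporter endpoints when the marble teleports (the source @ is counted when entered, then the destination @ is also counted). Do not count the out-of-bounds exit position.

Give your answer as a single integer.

Answer: 13

Derivation:
Step 1: enter (0,5), '/' deflects down->left, move left to (0,4)
Step 2: enter (0,4), '.' pass, move left to (0,3)
Step 3: enter (0,3), '.' pass, move left to (0,2)
Step 4: enter (0,2), '.' pass, move left to (0,1)
Step 5: enter (0,1), '.' pass, move left to (0,0)
Step 6: enter (0,0), '/' deflects left->down, move down to (1,0)
Step 7: enter (1,0), '.' pass, move down to (2,0)
Step 8: enter (2,0), '\' deflects down->right, move right to (2,1)
Step 9: enter (2,1), '.' pass, move right to (2,2)
Step 10: enter (2,2), '.' pass, move right to (2,3)
Step 11: enter (2,3), '.' pass, move right to (2,4)
Step 12: enter (2,4), '.' pass, move right to (2,5)
Step 13: enter (2,5), '.' pass, move right to (2,6)
Step 14: at (2,6) — EXIT via right edge, pos 2
Path length (cell visits): 13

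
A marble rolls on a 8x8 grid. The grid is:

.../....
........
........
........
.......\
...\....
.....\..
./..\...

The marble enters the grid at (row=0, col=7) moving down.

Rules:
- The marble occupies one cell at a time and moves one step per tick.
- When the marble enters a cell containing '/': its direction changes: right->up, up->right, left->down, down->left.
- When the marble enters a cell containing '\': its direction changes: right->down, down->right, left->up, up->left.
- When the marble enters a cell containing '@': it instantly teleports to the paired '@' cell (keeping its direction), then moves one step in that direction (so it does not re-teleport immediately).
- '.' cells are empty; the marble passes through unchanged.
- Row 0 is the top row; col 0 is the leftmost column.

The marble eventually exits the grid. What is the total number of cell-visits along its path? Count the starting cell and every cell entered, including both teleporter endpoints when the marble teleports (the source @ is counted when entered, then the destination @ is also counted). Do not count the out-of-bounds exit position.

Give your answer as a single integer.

Answer: 5

Derivation:
Step 1: enter (0,7), '.' pass, move down to (1,7)
Step 2: enter (1,7), '.' pass, move down to (2,7)
Step 3: enter (2,7), '.' pass, move down to (3,7)
Step 4: enter (3,7), '.' pass, move down to (4,7)
Step 5: enter (4,7), '\' deflects down->right, move right to (4,8)
Step 6: at (4,8) — EXIT via right edge, pos 4
Path length (cell visits): 5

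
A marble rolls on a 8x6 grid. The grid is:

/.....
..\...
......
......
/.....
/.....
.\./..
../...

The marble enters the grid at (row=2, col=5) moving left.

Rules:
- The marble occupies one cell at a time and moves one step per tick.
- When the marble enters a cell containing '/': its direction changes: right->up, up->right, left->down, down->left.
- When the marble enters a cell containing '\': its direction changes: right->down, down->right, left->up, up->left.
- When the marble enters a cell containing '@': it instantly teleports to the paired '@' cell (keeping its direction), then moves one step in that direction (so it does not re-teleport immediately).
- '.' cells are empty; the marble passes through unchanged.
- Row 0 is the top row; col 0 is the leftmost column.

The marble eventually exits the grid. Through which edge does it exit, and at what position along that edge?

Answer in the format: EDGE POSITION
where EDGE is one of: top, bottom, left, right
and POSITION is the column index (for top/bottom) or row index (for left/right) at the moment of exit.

Step 1: enter (2,5), '.' pass, move left to (2,4)
Step 2: enter (2,4), '.' pass, move left to (2,3)
Step 3: enter (2,3), '.' pass, move left to (2,2)
Step 4: enter (2,2), '.' pass, move left to (2,1)
Step 5: enter (2,1), '.' pass, move left to (2,0)
Step 6: enter (2,0), '.' pass, move left to (2,-1)
Step 7: at (2,-1) — EXIT via left edge, pos 2

Answer: left 2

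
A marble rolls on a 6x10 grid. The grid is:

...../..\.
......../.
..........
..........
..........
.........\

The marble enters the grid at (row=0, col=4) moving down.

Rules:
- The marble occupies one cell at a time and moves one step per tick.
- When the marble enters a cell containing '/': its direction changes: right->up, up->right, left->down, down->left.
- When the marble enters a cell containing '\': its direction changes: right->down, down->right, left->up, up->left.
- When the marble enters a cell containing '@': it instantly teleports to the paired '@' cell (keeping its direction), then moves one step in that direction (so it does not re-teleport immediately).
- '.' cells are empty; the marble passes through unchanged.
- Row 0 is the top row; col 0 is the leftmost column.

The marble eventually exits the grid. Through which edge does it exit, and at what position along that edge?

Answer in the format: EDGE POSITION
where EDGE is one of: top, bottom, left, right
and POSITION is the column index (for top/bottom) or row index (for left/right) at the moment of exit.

Answer: bottom 4

Derivation:
Step 1: enter (0,4), '.' pass, move down to (1,4)
Step 2: enter (1,4), '.' pass, move down to (2,4)
Step 3: enter (2,4), '.' pass, move down to (3,4)
Step 4: enter (3,4), '.' pass, move down to (4,4)
Step 5: enter (4,4), '.' pass, move down to (5,4)
Step 6: enter (5,4), '.' pass, move down to (6,4)
Step 7: at (6,4) — EXIT via bottom edge, pos 4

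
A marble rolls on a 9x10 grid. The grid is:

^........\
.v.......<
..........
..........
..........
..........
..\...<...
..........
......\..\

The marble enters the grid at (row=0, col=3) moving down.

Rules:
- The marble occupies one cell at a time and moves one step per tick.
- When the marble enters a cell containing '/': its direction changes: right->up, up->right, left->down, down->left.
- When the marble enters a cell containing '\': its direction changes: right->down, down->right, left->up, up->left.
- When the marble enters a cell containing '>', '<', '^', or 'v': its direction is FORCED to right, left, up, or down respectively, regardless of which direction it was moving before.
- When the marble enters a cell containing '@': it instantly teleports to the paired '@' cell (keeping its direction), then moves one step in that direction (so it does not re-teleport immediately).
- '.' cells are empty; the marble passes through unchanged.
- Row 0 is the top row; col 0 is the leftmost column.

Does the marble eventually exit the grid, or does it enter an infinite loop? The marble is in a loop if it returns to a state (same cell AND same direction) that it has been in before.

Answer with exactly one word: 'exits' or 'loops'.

Step 1: enter (0,3), '.' pass, move down to (1,3)
Step 2: enter (1,3), '.' pass, move down to (2,3)
Step 3: enter (2,3), '.' pass, move down to (3,3)
Step 4: enter (3,3), '.' pass, move down to (4,3)
Step 5: enter (4,3), '.' pass, move down to (5,3)
Step 6: enter (5,3), '.' pass, move down to (6,3)
Step 7: enter (6,3), '.' pass, move down to (7,3)
Step 8: enter (7,3), '.' pass, move down to (8,3)
Step 9: enter (8,3), '.' pass, move down to (9,3)
Step 10: at (9,3) — EXIT via bottom edge, pos 3

Answer: exits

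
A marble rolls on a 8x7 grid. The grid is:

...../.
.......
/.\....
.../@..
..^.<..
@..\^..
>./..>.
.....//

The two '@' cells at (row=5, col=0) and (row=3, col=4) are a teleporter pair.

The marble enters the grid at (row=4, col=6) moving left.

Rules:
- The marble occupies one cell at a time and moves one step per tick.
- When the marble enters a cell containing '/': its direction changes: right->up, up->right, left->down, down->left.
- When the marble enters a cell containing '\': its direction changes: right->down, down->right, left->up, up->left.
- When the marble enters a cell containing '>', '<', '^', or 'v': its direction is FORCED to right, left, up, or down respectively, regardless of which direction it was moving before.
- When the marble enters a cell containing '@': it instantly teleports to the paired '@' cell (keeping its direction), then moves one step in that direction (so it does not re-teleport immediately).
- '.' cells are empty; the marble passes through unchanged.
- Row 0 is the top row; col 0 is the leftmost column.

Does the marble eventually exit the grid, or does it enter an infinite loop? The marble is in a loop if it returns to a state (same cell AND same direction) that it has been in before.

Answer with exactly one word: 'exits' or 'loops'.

Step 1: enter (4,6), '.' pass, move left to (4,5)
Step 2: enter (4,5), '.' pass, move left to (4,4)
Step 3: enter (4,4), '<' forces left->left, move left to (4,3)
Step 4: enter (4,3), '.' pass, move left to (4,2)
Step 5: enter (4,2), '^' forces left->up, move up to (3,2)
Step 6: enter (3,2), '.' pass, move up to (2,2)
Step 7: enter (2,2), '\' deflects up->left, move left to (2,1)
Step 8: enter (2,1), '.' pass, move left to (2,0)
Step 9: enter (2,0), '/' deflects left->down, move down to (3,0)
Step 10: enter (3,0), '.' pass, move down to (4,0)
Step 11: enter (4,0), '.' pass, move down to (5,0)
Step 12: enter (5,0), '@' teleport (5,0)->(3,4), also enter (3,4), move down to (4,4)
Step 13: enter (4,4), '<' forces down->left, move left to (4,3)
Step 14: at (4,3) dir=left — LOOP DETECTED (seen before)

Answer: loops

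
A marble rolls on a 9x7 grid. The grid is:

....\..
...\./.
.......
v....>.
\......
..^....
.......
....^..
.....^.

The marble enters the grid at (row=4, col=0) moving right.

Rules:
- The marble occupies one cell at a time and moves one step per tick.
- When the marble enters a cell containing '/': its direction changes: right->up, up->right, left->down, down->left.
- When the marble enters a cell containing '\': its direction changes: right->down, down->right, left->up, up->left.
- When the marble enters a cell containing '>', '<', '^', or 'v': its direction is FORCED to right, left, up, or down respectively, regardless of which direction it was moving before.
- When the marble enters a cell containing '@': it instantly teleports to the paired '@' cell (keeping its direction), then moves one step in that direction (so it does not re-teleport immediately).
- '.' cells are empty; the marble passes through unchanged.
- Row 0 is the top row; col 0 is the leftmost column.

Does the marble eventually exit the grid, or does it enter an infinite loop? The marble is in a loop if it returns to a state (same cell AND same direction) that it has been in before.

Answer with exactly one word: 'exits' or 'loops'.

Step 1: enter (4,0), '\' deflects right->down, move down to (5,0)
Step 2: enter (5,0), '.' pass, move down to (6,0)
Step 3: enter (6,0), '.' pass, move down to (7,0)
Step 4: enter (7,0), '.' pass, move down to (8,0)
Step 5: enter (8,0), '.' pass, move down to (9,0)
Step 6: at (9,0) — EXIT via bottom edge, pos 0

Answer: exits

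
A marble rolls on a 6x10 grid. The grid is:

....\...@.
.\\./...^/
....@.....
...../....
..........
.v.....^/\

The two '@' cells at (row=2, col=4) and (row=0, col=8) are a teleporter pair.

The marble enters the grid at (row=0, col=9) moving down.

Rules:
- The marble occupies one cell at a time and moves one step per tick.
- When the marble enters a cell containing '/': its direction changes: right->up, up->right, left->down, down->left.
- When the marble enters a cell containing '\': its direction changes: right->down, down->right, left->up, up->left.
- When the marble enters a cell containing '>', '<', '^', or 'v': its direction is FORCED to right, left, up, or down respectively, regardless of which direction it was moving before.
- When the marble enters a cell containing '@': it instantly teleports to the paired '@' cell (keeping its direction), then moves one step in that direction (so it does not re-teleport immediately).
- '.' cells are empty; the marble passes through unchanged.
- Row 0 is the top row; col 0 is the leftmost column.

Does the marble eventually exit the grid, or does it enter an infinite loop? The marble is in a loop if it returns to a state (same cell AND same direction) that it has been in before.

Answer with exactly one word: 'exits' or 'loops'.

Step 1: enter (0,9), '.' pass, move down to (1,9)
Step 2: enter (1,9), '/' deflects down->left, move left to (1,8)
Step 3: enter (1,8), '^' forces left->up, move up to (0,8)
Step 4: enter (0,8), '@' teleport (0,8)->(2,4), also enter (2,4), move up to (1,4)
Step 5: enter (1,4), '/' deflects up->right, move right to (1,5)
Step 6: enter (1,5), '.' pass, move right to (1,6)
Step 7: enter (1,6), '.' pass, move right to (1,7)
Step 8: enter (1,7), '.' pass, move right to (1,8)
Step 9: enter (1,8), '^' forces right->up, move up to (0,8)
Step 10: at (0,8) dir=up — LOOP DETECTED (seen before)

Answer: loops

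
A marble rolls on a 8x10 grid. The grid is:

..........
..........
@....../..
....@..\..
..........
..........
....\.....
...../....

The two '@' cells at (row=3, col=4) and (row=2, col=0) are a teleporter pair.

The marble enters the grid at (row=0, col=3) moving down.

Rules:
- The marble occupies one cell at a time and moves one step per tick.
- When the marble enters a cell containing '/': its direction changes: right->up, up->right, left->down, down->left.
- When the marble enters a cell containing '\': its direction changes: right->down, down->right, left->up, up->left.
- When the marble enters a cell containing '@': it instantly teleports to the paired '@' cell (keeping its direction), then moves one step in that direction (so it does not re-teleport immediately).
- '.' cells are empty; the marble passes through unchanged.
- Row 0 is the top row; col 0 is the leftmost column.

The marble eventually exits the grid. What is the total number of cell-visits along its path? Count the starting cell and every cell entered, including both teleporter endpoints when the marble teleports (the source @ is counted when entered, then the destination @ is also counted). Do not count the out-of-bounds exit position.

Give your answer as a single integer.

Step 1: enter (0,3), '.' pass, move down to (1,3)
Step 2: enter (1,3), '.' pass, move down to (2,3)
Step 3: enter (2,3), '.' pass, move down to (3,3)
Step 4: enter (3,3), '.' pass, move down to (4,3)
Step 5: enter (4,3), '.' pass, move down to (5,3)
Step 6: enter (5,3), '.' pass, move down to (6,3)
Step 7: enter (6,3), '.' pass, move down to (7,3)
Step 8: enter (7,3), '.' pass, move down to (8,3)
Step 9: at (8,3) — EXIT via bottom edge, pos 3
Path length (cell visits): 8

Answer: 8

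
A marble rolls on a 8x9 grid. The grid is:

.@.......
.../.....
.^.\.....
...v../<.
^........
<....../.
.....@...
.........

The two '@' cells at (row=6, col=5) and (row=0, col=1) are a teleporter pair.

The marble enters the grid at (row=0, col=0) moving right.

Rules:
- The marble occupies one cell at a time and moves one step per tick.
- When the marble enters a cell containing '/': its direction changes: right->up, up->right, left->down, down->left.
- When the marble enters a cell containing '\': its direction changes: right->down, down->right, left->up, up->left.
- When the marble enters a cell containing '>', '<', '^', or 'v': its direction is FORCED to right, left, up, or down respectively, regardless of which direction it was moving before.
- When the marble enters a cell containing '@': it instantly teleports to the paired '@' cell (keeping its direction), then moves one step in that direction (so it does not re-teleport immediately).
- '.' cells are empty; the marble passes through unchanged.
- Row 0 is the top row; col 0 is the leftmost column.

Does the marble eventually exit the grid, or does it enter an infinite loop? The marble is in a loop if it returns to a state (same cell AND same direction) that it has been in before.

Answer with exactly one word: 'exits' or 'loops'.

Answer: exits

Derivation:
Step 1: enter (0,0), '.' pass, move right to (0,1)
Step 2: enter (0,1), '@' teleport (0,1)->(6,5), also enter (6,5), move right to (6,6)
Step 3: enter (6,6), '.' pass, move right to (6,7)
Step 4: enter (6,7), '.' pass, move right to (6,8)
Step 5: enter (6,8), '.' pass, move right to (6,9)
Step 6: at (6,9) — EXIT via right edge, pos 6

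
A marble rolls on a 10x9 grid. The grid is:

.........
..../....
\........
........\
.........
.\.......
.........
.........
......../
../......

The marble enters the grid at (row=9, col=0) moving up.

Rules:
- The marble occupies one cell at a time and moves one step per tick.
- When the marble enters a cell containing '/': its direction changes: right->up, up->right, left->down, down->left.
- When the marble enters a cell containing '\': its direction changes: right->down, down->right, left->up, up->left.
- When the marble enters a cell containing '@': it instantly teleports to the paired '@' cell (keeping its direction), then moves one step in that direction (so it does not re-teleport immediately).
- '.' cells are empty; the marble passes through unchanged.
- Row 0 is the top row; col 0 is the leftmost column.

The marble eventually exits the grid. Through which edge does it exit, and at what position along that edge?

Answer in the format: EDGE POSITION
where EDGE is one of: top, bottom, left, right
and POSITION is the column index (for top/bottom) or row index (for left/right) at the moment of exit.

Answer: left 2

Derivation:
Step 1: enter (9,0), '.' pass, move up to (8,0)
Step 2: enter (8,0), '.' pass, move up to (7,0)
Step 3: enter (7,0), '.' pass, move up to (6,0)
Step 4: enter (6,0), '.' pass, move up to (5,0)
Step 5: enter (5,0), '.' pass, move up to (4,0)
Step 6: enter (4,0), '.' pass, move up to (3,0)
Step 7: enter (3,0), '.' pass, move up to (2,0)
Step 8: enter (2,0), '\' deflects up->left, move left to (2,-1)
Step 9: at (2,-1) — EXIT via left edge, pos 2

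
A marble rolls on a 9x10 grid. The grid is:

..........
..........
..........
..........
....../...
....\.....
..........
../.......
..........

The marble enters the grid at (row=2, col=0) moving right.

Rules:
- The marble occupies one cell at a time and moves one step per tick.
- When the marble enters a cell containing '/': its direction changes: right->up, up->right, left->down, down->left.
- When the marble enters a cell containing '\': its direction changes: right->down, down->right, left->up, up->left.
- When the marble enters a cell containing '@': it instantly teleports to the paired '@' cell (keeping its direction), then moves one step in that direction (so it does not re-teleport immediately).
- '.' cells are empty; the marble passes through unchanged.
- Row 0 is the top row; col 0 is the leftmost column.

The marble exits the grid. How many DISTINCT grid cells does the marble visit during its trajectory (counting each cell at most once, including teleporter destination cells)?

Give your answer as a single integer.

Step 1: enter (2,0), '.' pass, move right to (2,1)
Step 2: enter (2,1), '.' pass, move right to (2,2)
Step 3: enter (2,2), '.' pass, move right to (2,3)
Step 4: enter (2,3), '.' pass, move right to (2,4)
Step 5: enter (2,4), '.' pass, move right to (2,5)
Step 6: enter (2,5), '.' pass, move right to (2,6)
Step 7: enter (2,6), '.' pass, move right to (2,7)
Step 8: enter (2,7), '.' pass, move right to (2,8)
Step 9: enter (2,8), '.' pass, move right to (2,9)
Step 10: enter (2,9), '.' pass, move right to (2,10)
Step 11: at (2,10) — EXIT via right edge, pos 2
Distinct cells visited: 10 (path length 10)

Answer: 10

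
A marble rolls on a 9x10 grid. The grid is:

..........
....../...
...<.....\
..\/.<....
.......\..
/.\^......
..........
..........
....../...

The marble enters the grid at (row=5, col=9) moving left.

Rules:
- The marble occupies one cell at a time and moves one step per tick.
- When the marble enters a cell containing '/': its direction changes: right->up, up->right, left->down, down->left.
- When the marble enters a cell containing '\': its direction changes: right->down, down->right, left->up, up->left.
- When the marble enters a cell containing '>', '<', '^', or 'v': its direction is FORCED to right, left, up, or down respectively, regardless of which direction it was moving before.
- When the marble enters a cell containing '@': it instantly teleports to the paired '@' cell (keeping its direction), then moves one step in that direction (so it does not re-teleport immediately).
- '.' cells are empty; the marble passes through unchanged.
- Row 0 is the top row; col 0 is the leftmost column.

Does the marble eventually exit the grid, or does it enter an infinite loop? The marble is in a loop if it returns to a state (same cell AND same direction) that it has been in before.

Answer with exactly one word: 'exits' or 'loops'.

Step 1: enter (5,9), '.' pass, move left to (5,8)
Step 2: enter (5,8), '.' pass, move left to (5,7)
Step 3: enter (5,7), '.' pass, move left to (5,6)
Step 4: enter (5,6), '.' pass, move left to (5,5)
Step 5: enter (5,5), '.' pass, move left to (5,4)
Step 6: enter (5,4), '.' pass, move left to (5,3)
Step 7: enter (5,3), '^' forces left->up, move up to (4,3)
Step 8: enter (4,3), '.' pass, move up to (3,3)
Step 9: enter (3,3), '/' deflects up->right, move right to (3,4)
Step 10: enter (3,4), '.' pass, move right to (3,5)
Step 11: enter (3,5), '<' forces right->left, move left to (3,4)
Step 12: enter (3,4), '.' pass, move left to (3,3)
Step 13: enter (3,3), '/' deflects left->down, move down to (4,3)
Step 14: enter (4,3), '.' pass, move down to (5,3)
Step 15: enter (5,3), '^' forces down->up, move up to (4,3)
Step 16: at (4,3) dir=up — LOOP DETECTED (seen before)

Answer: loops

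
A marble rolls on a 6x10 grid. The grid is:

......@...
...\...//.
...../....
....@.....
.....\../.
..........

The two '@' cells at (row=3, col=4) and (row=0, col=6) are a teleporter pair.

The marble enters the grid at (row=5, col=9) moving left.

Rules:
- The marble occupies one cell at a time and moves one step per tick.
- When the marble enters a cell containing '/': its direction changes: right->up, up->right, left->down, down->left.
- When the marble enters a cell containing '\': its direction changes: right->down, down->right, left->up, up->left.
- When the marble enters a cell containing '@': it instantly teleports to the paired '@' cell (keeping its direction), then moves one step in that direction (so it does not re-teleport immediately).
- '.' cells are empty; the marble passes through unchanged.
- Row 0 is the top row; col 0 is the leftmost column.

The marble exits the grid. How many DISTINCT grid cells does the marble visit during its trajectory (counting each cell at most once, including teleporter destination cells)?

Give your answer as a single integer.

Answer: 10

Derivation:
Step 1: enter (5,9), '.' pass, move left to (5,8)
Step 2: enter (5,8), '.' pass, move left to (5,7)
Step 3: enter (5,7), '.' pass, move left to (5,6)
Step 4: enter (5,6), '.' pass, move left to (5,5)
Step 5: enter (5,5), '.' pass, move left to (5,4)
Step 6: enter (5,4), '.' pass, move left to (5,3)
Step 7: enter (5,3), '.' pass, move left to (5,2)
Step 8: enter (5,2), '.' pass, move left to (5,1)
Step 9: enter (5,1), '.' pass, move left to (5,0)
Step 10: enter (5,0), '.' pass, move left to (5,-1)
Step 11: at (5,-1) — EXIT via left edge, pos 5
Distinct cells visited: 10 (path length 10)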